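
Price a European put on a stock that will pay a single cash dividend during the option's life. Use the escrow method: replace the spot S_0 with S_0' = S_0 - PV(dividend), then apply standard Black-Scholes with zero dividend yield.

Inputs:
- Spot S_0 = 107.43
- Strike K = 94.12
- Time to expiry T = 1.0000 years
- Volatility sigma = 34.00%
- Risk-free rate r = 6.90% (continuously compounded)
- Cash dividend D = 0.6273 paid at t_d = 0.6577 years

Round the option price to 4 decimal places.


Answer: Price = 5.7359

Derivation:
PV(D) = D * exp(-r * t_d) = 0.6273 * 0.95563303 = 0.59946860
S_0' = S_0 - PV(D) = 107.4300 - 0.59946860 = 106.83053140
d1 = (ln(S_0'/K) + (r + sigma^2/2)*T) / (sigma*sqrt(T)) = 0.74550940
d2 = d1 - sigma*sqrt(T) = 0.40550940
exp(-rT) = 0.93332668
N(-d1) = 0.22798192; N(-d2) = 0.34255155
P = K * exp(-rT) * N(-d2) - S_0' * N(-d1) = 94.1200 * 0.93332668 * 0.34255155 - 106.83053140 * 0.22798192 = 5.7359


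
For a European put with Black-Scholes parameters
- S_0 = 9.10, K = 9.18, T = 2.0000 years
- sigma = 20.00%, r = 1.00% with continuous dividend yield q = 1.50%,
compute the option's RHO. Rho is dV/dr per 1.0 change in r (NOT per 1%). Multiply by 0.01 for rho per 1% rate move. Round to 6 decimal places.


Answer: Rho = -10.478921

Derivation:
d1 = 0.0751202274; d2 = -0.2077224850
phi(d1) = 0.3978182416; exp(-qT) = 0.9704455335; exp(-rT) = 0.9801986733
N(-d2) = 0.5822771700
Rho = -K*T*exp(-rT)*N(-d2) = -9.1800 * 2.0000 * 0.9801986733 * 0.5822771700 = -10.478921


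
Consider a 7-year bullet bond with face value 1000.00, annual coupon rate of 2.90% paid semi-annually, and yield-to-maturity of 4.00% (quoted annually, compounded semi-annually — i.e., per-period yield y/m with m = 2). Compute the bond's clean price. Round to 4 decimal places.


Coupon per period c = face * coupon_rate / m = 14.500000
Periods per year m = 2; per-period yield y/m = 0.020000
Number of cashflows N = 14
Cashflows (t years, CF_t, discount factor 1/(1+y/m)^(m*t), PV):
  t = 0.5000: CF_t = 14.500000, DF = 0.980392, PV = 14.215686
  t = 1.0000: CF_t = 14.500000, DF = 0.961169, PV = 13.936947
  t = 1.5000: CF_t = 14.500000, DF = 0.942322, PV = 13.663674
  t = 2.0000: CF_t = 14.500000, DF = 0.923845, PV = 13.395759
  t = 2.5000: CF_t = 14.500000, DF = 0.905731, PV = 13.133097
  t = 3.0000: CF_t = 14.500000, DF = 0.887971, PV = 12.875585
  t = 3.5000: CF_t = 14.500000, DF = 0.870560, PV = 12.623123
  t = 4.0000: CF_t = 14.500000, DF = 0.853490, PV = 12.375610
  t = 4.5000: CF_t = 14.500000, DF = 0.836755, PV = 12.132951
  t = 5.0000: CF_t = 14.500000, DF = 0.820348, PV = 11.895050
  t = 5.5000: CF_t = 14.500000, DF = 0.804263, PV = 11.661814
  t = 6.0000: CF_t = 14.500000, DF = 0.788493, PV = 11.433151
  t = 6.5000: CF_t = 14.500000, DF = 0.773033, PV = 11.208972
  t = 7.0000: CF_t = 1014.500000, DF = 0.757875, PV = 768.864212
Price P = sum_t PV_t = 933.415632

Answer: Price = 933.4156


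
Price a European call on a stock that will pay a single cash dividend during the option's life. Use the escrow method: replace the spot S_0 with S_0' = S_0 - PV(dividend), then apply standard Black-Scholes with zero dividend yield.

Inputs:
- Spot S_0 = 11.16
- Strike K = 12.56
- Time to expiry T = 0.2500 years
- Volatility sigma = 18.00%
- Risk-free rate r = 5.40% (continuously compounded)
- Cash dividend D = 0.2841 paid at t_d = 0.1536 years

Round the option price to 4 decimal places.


Answer: Price = 0.0345

Derivation:
PV(D) = D * exp(-r * t_d) = 0.2841 * 0.99173990 = 0.28175331
S_0' = S_0 - PV(D) = 11.1600 - 0.28175331 = 10.87824669
d1 = (ln(S_0'/K) + (r + sigma^2/2)*T) / (sigma*sqrt(T)) = -1.40224536
d2 = d1 - sigma*sqrt(T) = -1.49224536
exp(-rT) = 0.98659072
N(d1) = 0.08042100; N(d2) = 0.06781742
C = S_0' * N(d1) - K * exp(-rT) * N(d2) = 10.87824669 * 0.08042100 - 12.5600 * 0.98659072 * 0.06781742 = 0.0345


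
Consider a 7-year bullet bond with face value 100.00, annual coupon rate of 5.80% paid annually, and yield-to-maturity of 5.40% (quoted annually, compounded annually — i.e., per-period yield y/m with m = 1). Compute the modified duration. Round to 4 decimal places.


Coupon per period c = face * coupon_rate / m = 5.800000
Periods per year m = 1; per-period yield y/m = 0.054000
Number of cashflows N = 7
Cashflows (t years, CF_t, discount factor 1/(1+y/m)^(m*t), PV):
  t = 1.0000: CF_t = 5.800000, DF = 0.948767, PV = 5.502846
  t = 2.0000: CF_t = 5.800000, DF = 0.900158, PV = 5.220917
  t = 3.0000: CF_t = 5.800000, DF = 0.854040, PV = 4.953431
  t = 4.0000: CF_t = 5.800000, DF = 0.810285, PV = 4.699650
  t = 5.0000: CF_t = 5.800000, DF = 0.768771, PV = 4.458871
  t = 6.0000: CF_t = 5.800000, DF = 0.729384, PV = 4.230428
  t = 7.0000: CF_t = 105.800000, DF = 0.692015, PV = 73.215223
Price P = sum_t PV_t = 102.281368
First compute Macaulay numerator sum_t t * PV_t:
  t * PV_t at t = 1.0000: 5.502846
  t * PV_t at t = 2.0000: 10.441834
  t * PV_t at t = 3.0000: 14.860294
  t * PV_t at t = 4.0000: 18.798601
  t * PV_t at t = 5.0000: 22.294357
  t * PV_t at t = 6.0000: 25.382569
  t * PV_t at t = 7.0000: 512.506563
Macaulay duration D = 609.787065 / 102.281368 = 5.961859
Modified duration = D / (1 + y/m) = 5.961859 / (1 + 0.054000) = 5.656412

Answer: Modified duration = 5.6564


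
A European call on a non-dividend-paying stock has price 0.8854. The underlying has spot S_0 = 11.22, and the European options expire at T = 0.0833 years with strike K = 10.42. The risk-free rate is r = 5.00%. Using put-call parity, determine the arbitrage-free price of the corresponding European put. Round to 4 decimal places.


Answer: Put price = 0.0421

Derivation:
Put-call parity: C - P = S_0 * exp(-qT) - K * exp(-rT).
S_0 * exp(-qT) = 11.2200 * 1.00000000 = 11.22000000
K * exp(-rT) = 10.4200 * 0.99584366 = 10.37669095
P = C - S*exp(-qT) + K*exp(-rT)
P = 0.8854 - 11.22000000 + 10.37669095 = 0.0421


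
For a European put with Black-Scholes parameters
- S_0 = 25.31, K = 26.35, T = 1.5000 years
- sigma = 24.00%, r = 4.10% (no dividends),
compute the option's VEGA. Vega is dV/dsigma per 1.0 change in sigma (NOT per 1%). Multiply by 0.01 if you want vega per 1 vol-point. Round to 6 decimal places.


Answer: Vega = 12.072973

Derivation:
d1 = 0.2191997325; d2 = -0.0747390366
phi(d1) = 0.3894721981; exp(-qT) = 1.0000000000; exp(-rT) = 0.9403529457
Vega = S * exp(-qT) * phi(d1) * sqrt(T) = 25.3100 * 1.0000000000 * 0.3894721981 * 1.2247448714 = 12.072973


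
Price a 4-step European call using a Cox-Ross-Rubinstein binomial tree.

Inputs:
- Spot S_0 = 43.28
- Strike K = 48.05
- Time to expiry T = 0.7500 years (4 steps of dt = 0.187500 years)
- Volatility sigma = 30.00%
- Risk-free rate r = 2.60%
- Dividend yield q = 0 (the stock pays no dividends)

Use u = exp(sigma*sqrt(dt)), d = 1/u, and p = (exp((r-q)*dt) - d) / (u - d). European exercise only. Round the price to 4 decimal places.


Answer: Price = V(0,0) = 3.2266

Derivation:
dt = T/N = 0.187500
u = exp(sigma*sqrt(dt)) = 1.138719; d = 1/u = 0.878180
p = (exp((r-q)*dt) - d) / (u - d) = 0.486327
Discount per step: exp(-r*dt) = 0.995137
Stock lattice S(k, i) with i counting down-moves:
  k=0: S(0,0) = 43.2800
  k=1: S(1,0) = 49.2838; S(1,1) = 38.0076
  k=2: S(2,0) = 56.1203; S(2,1) = 43.2800; S(2,2) = 33.3775
  k=3: S(3,0) = 63.9053; S(3,1) = 49.2838; S(3,2) = 38.0076; S(3,3) = 29.3115
  k=4: S(4,0) = 72.7702; S(4,1) = 56.1203; S(4,2) = 43.2800; S(4,3) = 33.3775; S(4,4) = 25.7408
Terminal payoffs V(N, i) = max(S_T - K, 0):
  V(4,0) = 24.720152; V(4,1) = 8.070337; V(4,2) = 0.000000; V(4,3) = 0.000000; V(4,4) = 0.000000
Backward induction: V(k, i) = exp(-r*dt) * [p * V(k+1, i) + (1-p) * V(k+1, i+1)].
  V(3,0) = exp(-r*dt) * [p*24.720152 + (1-p)*8.070337] = 16.088959
  V(3,1) = exp(-r*dt) * [p*8.070337 + (1-p)*0.000000] = 3.905732
  V(3,2) = exp(-r*dt) * [p*0.000000 + (1-p)*0.000000] = 0.000000
  V(3,3) = exp(-r*dt) * [p*0.000000 + (1-p)*0.000000] = 0.000000
  V(2,0) = exp(-r*dt) * [p*16.088959 + (1-p)*3.905732] = 9.782950
  V(2,1) = exp(-r*dt) * [p*3.905732 + (1-p)*0.000000] = 1.890224
  V(2,2) = exp(-r*dt) * [p*0.000000 + (1-p)*0.000000] = 0.000000
  V(1,0) = exp(-r*dt) * [p*9.782950 + (1-p)*1.890224] = 5.700807
  V(1,1) = exp(-r*dt) * [p*1.890224 + (1-p)*0.000000] = 0.914795
  V(0,0) = exp(-r*dt) * [p*5.700807 + (1-p)*0.914795] = 3.226592


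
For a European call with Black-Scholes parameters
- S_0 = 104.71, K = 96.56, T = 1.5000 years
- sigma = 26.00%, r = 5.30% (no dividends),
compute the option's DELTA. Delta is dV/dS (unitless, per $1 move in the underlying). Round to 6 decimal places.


Answer: Delta = 0.746444

Derivation:
d1 = 0.6633408138; d2 = 0.3449071472
phi(d1) = 0.3201553120; exp(-qT) = 1.0000000000; exp(-rT) = 0.9235780200
N(d1) = 0.7464438486
Delta = exp(-qT) * N(d1) = 1.0000000000 * 0.7464438486 = 0.746444


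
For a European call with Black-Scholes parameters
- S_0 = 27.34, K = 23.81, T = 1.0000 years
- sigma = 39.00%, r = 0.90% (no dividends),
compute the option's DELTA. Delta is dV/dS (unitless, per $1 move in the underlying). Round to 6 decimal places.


d1 = 0.5725517200; d2 = 0.1825517200
phi(d1) = 0.3386303196; exp(-qT) = 1.0000000000; exp(-rT) = 0.9910403788
N(d1) = 0.7165258713
Delta = exp(-qT) * N(d1) = 1.0000000000 * 0.7165258713 = 0.716526

Answer: Delta = 0.716526


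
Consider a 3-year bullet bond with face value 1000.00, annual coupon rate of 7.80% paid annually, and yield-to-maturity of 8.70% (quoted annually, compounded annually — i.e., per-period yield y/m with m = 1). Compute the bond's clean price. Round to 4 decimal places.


Answer: Price = 977.0960

Derivation:
Coupon per period c = face * coupon_rate / m = 78.000000
Periods per year m = 1; per-period yield y/m = 0.087000
Number of cashflows N = 3
Cashflows (t years, CF_t, discount factor 1/(1+y/m)^(m*t), PV):
  t = 1.0000: CF_t = 78.000000, DF = 0.919963, PV = 71.757130
  t = 2.0000: CF_t = 78.000000, DF = 0.846332, PV = 66.013919
  t = 3.0000: CF_t = 1078.000000, DF = 0.778595, PV = 839.324941
Price P = sum_t PV_t = 977.095989


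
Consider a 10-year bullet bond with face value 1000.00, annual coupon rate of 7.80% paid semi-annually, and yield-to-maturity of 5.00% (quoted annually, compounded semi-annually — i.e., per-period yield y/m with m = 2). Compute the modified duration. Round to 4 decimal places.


Answer: Modified duration = 7.2443

Derivation:
Coupon per period c = face * coupon_rate / m = 39.000000
Periods per year m = 2; per-period yield y/m = 0.025000
Number of cashflows N = 20
Cashflows (t years, CF_t, discount factor 1/(1+y/m)^(m*t), PV):
  t = 0.5000: CF_t = 39.000000, DF = 0.975610, PV = 38.048780
  t = 1.0000: CF_t = 39.000000, DF = 0.951814, PV = 37.120761
  t = 1.5000: CF_t = 39.000000, DF = 0.928599, PV = 36.215377
  t = 2.0000: CF_t = 39.000000, DF = 0.905951, PV = 35.332075
  t = 2.5000: CF_t = 39.000000, DF = 0.883854, PV = 34.470317
  t = 3.0000: CF_t = 39.000000, DF = 0.862297, PV = 33.629578
  t = 3.5000: CF_t = 39.000000, DF = 0.841265, PV = 32.809344
  t = 4.0000: CF_t = 39.000000, DF = 0.820747, PV = 32.009116
  t = 4.5000: CF_t = 39.000000, DF = 0.800728, PV = 31.228406
  t = 5.0000: CF_t = 39.000000, DF = 0.781198, PV = 30.466738
  t = 5.5000: CF_t = 39.000000, DF = 0.762145, PV = 29.723647
  t = 6.0000: CF_t = 39.000000, DF = 0.743556, PV = 28.998680
  t = 6.5000: CF_t = 39.000000, DF = 0.725420, PV = 28.291395
  t = 7.0000: CF_t = 39.000000, DF = 0.707727, PV = 27.601361
  t = 7.5000: CF_t = 39.000000, DF = 0.690466, PV = 26.928157
  t = 8.0000: CF_t = 39.000000, DF = 0.673625, PV = 26.271372
  t = 8.5000: CF_t = 39.000000, DF = 0.657195, PV = 25.630607
  t = 9.0000: CF_t = 39.000000, DF = 0.641166, PV = 25.005470
  t = 9.5000: CF_t = 39.000000, DF = 0.625528, PV = 24.395581
  t = 10.0000: CF_t = 1039.000000, DF = 0.610271, PV = 634.071510
Price P = sum_t PV_t = 1218.248272
First compute Macaulay numerator sum_t t * PV_t:
  t * PV_t at t = 0.5000: 19.024390
  t * PV_t at t = 1.0000: 37.120761
  t * PV_t at t = 1.5000: 54.323066
  t * PV_t at t = 2.0000: 70.664150
  t * PV_t at t = 2.5000: 86.175793
  t * PV_t at t = 3.0000: 100.888733
  t * PV_t at t = 3.5000: 114.832705
  t * PV_t at t = 4.0000: 128.036465
  t * PV_t at t = 4.5000: 140.527827
  t * PV_t at t = 5.0000: 152.333688
  t * PV_t at t = 5.5000: 163.480056
  t * PV_t at t = 6.0000: 173.992077
  t * PV_t at t = 6.5000: 183.894065
  t * PV_t at t = 7.0000: 193.209524
  t * PV_t at t = 7.5000: 201.961175
  t * PV_t at t = 8.0000: 210.170979
  t * PV_t at t = 8.5000: 217.860161
  t * PV_t at t = 9.0000: 225.049234
  t * PV_t at t = 9.5000: 231.758019
  t * PV_t at t = 10.0000: 6340.715096
Macaulay duration D = 9046.017967 / 1218.248272 = 7.425431
Modified duration = D / (1 + y/m) = 7.425431 / (1 + 0.025000) = 7.244323


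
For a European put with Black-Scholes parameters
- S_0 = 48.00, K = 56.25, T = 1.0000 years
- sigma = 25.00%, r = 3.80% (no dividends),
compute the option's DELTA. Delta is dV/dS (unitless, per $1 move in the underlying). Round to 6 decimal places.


d1 = -0.3574201207; d2 = -0.6074201207
phi(d1) = 0.3742567931; exp(-qT) = 1.0000000000; exp(-rT) = 0.9627129409
N(-d1) = 0.6396113420
Delta = -exp(-qT) * N(-d1) = -1.0000000000 * 0.6396113420 = -0.639611

Answer: Delta = -0.639611


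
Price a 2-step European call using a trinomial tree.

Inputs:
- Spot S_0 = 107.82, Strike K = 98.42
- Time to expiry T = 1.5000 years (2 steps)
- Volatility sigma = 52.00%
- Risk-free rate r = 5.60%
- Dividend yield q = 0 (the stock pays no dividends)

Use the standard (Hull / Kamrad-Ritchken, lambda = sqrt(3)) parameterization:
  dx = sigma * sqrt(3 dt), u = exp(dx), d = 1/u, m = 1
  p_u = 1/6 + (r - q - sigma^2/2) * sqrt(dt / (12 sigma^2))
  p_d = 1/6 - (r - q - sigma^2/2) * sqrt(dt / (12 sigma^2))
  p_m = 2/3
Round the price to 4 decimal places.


Answer: Price = V(0,0) = 32.1635

Derivation:
dt = T/N = 0.750000; dx = sigma*sqrt(3*dt) = 0.780000
u = exp(dx) = 2.181472; d = 1/u = 0.458406
p_u = 0.128590, p_m = 0.666667, p_d = 0.204744
Discount per step: exp(-r*dt) = 0.958870
Stock lattice S(k, j) with j the centered position index:
  k=0: S(0,+0) = 107.8200
  k=1: S(1,-1) = 49.4253; S(1,+0) = 107.8200; S(1,+1) = 235.2063
  k=2: S(2,-2) = 22.6569; S(2,-1) = 49.4253; S(2,+0) = 107.8200; S(2,+1) = 235.2063; S(2,+2) = 513.0961
Terminal payoffs V(N, j) = max(S_T - K, 0):
  V(2,-2) = 0.000000; V(2,-1) = 0.000000; V(2,+0) = 9.400000; V(2,+1) = 136.786340; V(2,+2) = 414.676107
Backward induction: V(k, j) = exp(-r*dt) * [p_u * V(k+1, j+1) + p_m * V(k+1, j) + p_d * V(k+1, j-1)]
  V(1,-1) = exp(-r*dt) * [p_u*9.400000 + p_m*0.000000 + p_d*0.000000] = 1.159028
  V(1,+0) = exp(-r*dt) * [p_u*136.786340 + p_m*9.400000 + p_d*0.000000] = 22.874785
  V(1,+1) = exp(-r*dt) * [p_u*414.676107 + p_m*136.786340 + p_d*9.400000] = 140.415526
  V(0,+0) = exp(-r*dt) * [p_u*140.415526 + p_m*22.874785 + p_d*1.159028] = 32.163519


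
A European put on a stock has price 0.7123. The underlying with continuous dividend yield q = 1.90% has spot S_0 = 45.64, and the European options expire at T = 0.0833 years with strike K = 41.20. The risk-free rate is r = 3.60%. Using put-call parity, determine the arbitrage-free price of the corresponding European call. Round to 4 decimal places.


Put-call parity: C - P = S_0 * exp(-qT) - K * exp(-rT).
S_0 * exp(-qT) = 45.6400 * 0.99841855 = 45.56782270
K * exp(-rT) = 41.2000 * 0.99700569 = 41.07663451
C = P + S*exp(-qT) - K*exp(-rT)
C = 0.7123 + 45.56782270 - 41.07663451 = 5.2035

Answer: Call price = 5.2035


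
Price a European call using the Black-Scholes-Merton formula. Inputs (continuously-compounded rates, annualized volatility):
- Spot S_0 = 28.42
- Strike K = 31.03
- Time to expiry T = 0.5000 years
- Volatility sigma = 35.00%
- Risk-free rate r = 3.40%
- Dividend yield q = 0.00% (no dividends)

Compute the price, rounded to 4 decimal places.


d1 = (ln(S/K) + (r - q + 0.5*sigma^2) * T) / (sigma * sqrt(T)) = -0.16257943
d2 = d1 - sigma * sqrt(T) = -0.41006680
exp(-rT) = 0.98314368; exp(-qT) = 1.00000000
C = S_0 * exp(-qT) * N(d1) - K * exp(-rT) * N(d2)
N(d1) = 0.43542479; N(d2) = 0.34087847
C = 28.4200 * 1.00000000 * 0.43542479 - 31.0300 * 0.98314368 * 0.34087847 = 1.9756

Answer: Price = 1.9756


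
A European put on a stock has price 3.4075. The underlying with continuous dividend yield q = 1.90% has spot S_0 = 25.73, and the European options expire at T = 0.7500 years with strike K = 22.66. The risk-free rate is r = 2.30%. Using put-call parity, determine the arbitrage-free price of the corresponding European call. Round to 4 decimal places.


Put-call parity: C - P = S_0 * exp(-qT) - K * exp(-rT).
S_0 * exp(-qT) = 25.7300 * 0.98585105 = 25.36594753
K * exp(-rT) = 22.6600 * 0.98289793 = 22.27246708
C = P + S*exp(-qT) - K*exp(-rT)
C = 3.4075 + 25.36594753 - 22.27246708 = 6.5010

Answer: Call price = 6.5010


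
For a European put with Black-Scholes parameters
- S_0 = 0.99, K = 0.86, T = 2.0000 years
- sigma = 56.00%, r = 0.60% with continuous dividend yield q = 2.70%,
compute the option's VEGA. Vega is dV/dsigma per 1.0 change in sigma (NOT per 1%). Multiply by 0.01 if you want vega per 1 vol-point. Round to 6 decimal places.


d1 = 0.5206989808; d2 = -0.2712606142
phi(d1) = 0.3483657841; exp(-qT) = 0.9474321065; exp(-rT) = 0.9880717129
Vega = S * exp(-qT) * phi(d1) * sqrt(T) = 0.9900 * 0.9474321065 * 0.3483657841 * 1.4142135624 = 0.462098

Answer: Vega = 0.462098


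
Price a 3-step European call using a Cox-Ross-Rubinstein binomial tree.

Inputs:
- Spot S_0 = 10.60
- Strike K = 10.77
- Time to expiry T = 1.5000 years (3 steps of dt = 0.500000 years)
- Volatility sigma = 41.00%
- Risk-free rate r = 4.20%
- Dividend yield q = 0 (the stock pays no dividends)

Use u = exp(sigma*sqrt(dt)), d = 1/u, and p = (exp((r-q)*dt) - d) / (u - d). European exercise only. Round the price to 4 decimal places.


dt = T/N = 0.500000
u = exp(sigma*sqrt(dt)) = 1.336312; d = 1/u = 0.748328
p = (exp((r-q)*dt) - d) / (u - d) = 0.464118
Discount per step: exp(-r*dt) = 0.979219
Stock lattice S(k, i) with i counting down-moves:
  k=0: S(0,0) = 10.6000
  k=1: S(1,0) = 14.1649; S(1,1) = 7.9323
  k=2: S(2,0) = 18.9287; S(2,1) = 10.6000; S(2,2) = 5.9359
  k=3: S(3,0) = 25.2947; S(3,1) = 14.1649; S(3,2) = 7.9323; S(3,3) = 4.4420
Terminal payoffs V(N, i) = max(S_T - K, 0):
  V(3,0) = 14.524711; V(3,1) = 3.394910; V(3,2) = 0.000000; V(3,3) = 0.000000
Backward induction: V(k, i) = exp(-r*dt) * [p * V(k+1, i) + (1-p) * V(k+1, i+1)].
  V(2,0) = exp(-r*dt) * [p*14.524711 + (1-p)*3.394910] = 8.382555
  V(2,1) = exp(-r*dt) * [p*3.394910 + (1-p)*0.000000] = 1.542895
  V(2,2) = exp(-r*dt) * [p*0.000000 + (1-p)*0.000000] = 0.000000
  V(1,0) = exp(-r*dt) * [p*8.382555 + (1-p)*1.542895] = 4.619273
  V(1,1) = exp(-r*dt) * [p*1.542895 + (1-p)*0.000000] = 0.701204
  V(0,0) = exp(-r*dt) * [p*4.619273 + (1-p)*0.701204] = 2.467289

Answer: Price = V(0,0) = 2.4673


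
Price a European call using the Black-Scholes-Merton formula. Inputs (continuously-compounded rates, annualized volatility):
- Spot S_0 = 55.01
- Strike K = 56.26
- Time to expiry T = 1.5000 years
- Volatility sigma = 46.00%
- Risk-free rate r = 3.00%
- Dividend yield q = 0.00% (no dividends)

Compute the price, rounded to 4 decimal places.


Answer: Price = 12.6886

Derivation:
d1 = (ln(S/K) + (r - q + 0.5*sigma^2) * T) / (sigma * sqrt(T)) = 0.32168400
d2 = d1 - sigma * sqrt(T) = -0.24169864
exp(-rT) = 0.95599748; exp(-qT) = 1.00000000
C = S_0 * exp(-qT) * N(d1) - K * exp(-rT) * N(d2)
N(d1) = 0.62615395; N(d2) = 0.40450684
C = 55.0100 * 1.00000000 * 0.62615395 - 56.2600 * 0.95599748 * 0.40450684 = 12.6886


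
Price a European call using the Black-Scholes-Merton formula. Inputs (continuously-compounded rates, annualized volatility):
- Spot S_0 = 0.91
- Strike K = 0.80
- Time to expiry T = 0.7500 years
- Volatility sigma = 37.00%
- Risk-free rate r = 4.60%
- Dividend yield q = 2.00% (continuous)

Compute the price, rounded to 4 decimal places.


Answer: Price = 0.1791

Derivation:
d1 = (ln(S/K) + (r - q + 0.5*sigma^2) * T) / (sigma * sqrt(T)) = 0.62313375
d2 = d1 - sigma * sqrt(T) = 0.30270435
exp(-rT) = 0.96608834; exp(-qT) = 0.98511194
C = S_0 * exp(-qT) * N(d1) - K * exp(-rT) * N(d2)
N(d1) = 0.73340168; N(d2) = 0.61894241
C = 0.9100 * 0.98511194 * 0.73340168 - 0.8000 * 0.96608834 * 0.61894241 = 0.1791


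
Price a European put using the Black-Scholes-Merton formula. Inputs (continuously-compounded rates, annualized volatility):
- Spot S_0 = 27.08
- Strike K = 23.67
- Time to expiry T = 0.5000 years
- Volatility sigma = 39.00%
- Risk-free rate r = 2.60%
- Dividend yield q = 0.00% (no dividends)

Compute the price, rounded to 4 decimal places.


Answer: Price = 1.2919

Derivation:
d1 = (ln(S/K) + (r - q + 0.5*sigma^2) * T) / (sigma * sqrt(T)) = 0.67306421
d2 = d1 - sigma * sqrt(T) = 0.39729257
exp(-rT) = 0.98708414; exp(-qT) = 1.00000000
P = K * exp(-rT) * N(-d2) - S_0 * exp(-qT) * N(-d1)
N(-d1) = 0.25045322; N(-d2) = 0.34557586
P = 23.6700 * 0.98708414 * 0.34557586 - 27.0800 * 1.00000000 * 0.25045322 = 1.2919


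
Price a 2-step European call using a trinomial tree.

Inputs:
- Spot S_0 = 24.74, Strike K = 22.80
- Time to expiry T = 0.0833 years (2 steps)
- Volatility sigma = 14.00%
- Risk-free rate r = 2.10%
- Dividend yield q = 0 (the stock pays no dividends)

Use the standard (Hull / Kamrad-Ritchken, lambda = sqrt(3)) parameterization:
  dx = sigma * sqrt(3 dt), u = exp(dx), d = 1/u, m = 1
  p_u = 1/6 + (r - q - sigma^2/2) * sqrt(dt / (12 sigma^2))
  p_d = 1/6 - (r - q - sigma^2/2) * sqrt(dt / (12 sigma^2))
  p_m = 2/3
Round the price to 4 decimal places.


Answer: Price = V(0,0) = 1.9901

Derivation:
dt = T/N = 0.041650; dx = sigma*sqrt(3*dt) = 0.049488
u = exp(dx) = 1.050733; d = 1/u = 0.951717
p_u = 0.171380, p_m = 0.666667, p_d = 0.161954
Discount per step: exp(-r*dt) = 0.999126
Stock lattice S(k, j) with j the centered position index:
  k=0: S(0,+0) = 24.7400
  k=1: S(1,-1) = 23.5455; S(1,+0) = 24.7400; S(1,+1) = 25.9951
  k=2: S(2,-2) = 22.4086; S(2,-1) = 23.5455; S(2,+0) = 24.7400; S(2,+1) = 25.9951; S(2,+2) = 27.3139
Terminal payoffs V(N, j) = max(S_T - K, 0):
  V(2,-2) = 0.000000; V(2,-1) = 0.745478; V(2,+0) = 1.940000; V(2,+1) = 3.195123; V(2,+2) = 4.513921
Backward induction: V(k, j) = exp(-r*dt) * [p_u * V(k+1, j+1) + p_m * V(k+1, j) + p_d * V(k+1, j-1)]
  V(1,-1) = exp(-r*dt) * [p_u*1.940000 + p_m*0.745478 + p_d*0.000000] = 0.828737
  V(1,+0) = exp(-r*dt) * [p_u*3.195123 + p_m*1.940000 + p_d*0.745478] = 1.959931
  V(1,+1) = exp(-r*dt) * [p_u*4.513921 + p_m*3.195123 + p_d*1.940000] = 3.215053
  V(0,+0) = exp(-r*dt) * [p_u*3.215053 + p_m*1.959931 + p_d*0.828737] = 1.990091


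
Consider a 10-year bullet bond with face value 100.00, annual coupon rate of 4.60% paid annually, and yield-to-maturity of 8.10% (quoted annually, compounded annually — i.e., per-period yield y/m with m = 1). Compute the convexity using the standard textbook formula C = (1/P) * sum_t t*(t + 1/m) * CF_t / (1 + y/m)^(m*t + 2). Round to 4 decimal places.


Answer: Convexity = 68.9169

Derivation:
Coupon per period c = face * coupon_rate / m = 4.600000
Periods per year m = 1; per-period yield y/m = 0.081000
Number of cashflows N = 10
Cashflows (t years, CF_t, discount factor 1/(1+y/m)^(m*t), PV):
  t = 1.0000: CF_t = 4.600000, DF = 0.925069, PV = 4.255319
  t = 2.0000: CF_t = 4.600000, DF = 0.855753, PV = 3.936465
  t = 3.0000: CF_t = 4.600000, DF = 0.791631, PV = 3.641504
  t = 4.0000: CF_t = 4.600000, DF = 0.732314, PV = 3.368644
  t = 5.0000: CF_t = 4.600000, DF = 0.677441, PV = 3.116229
  t = 6.0000: CF_t = 4.600000, DF = 0.626680, PV = 2.882728
  t = 7.0000: CF_t = 4.600000, DF = 0.579722, PV = 2.666723
  t = 8.0000: CF_t = 4.600000, DF = 0.536284, PV = 2.466904
  t = 9.0000: CF_t = 4.600000, DF = 0.496099, PV = 2.282058
  t = 10.0000: CF_t = 104.600000, DF = 0.458926, PV = 48.003704
Price P = sum_t PV_t = 76.620277
Convexity numerator sum_t t*(t + 1/m) * CF_t / (1+y/m)^(m*t + 2):
  t = 1.0000: term = 7.283007
  t = 2.0000: term = 20.211861
  t = 3.0000: term = 37.394748
  t = 4.0000: term = 57.654560
  t = 5.0000: term = 80.001702
  t = 6.0000: term = 103.609975
  t = 7.0000: term = 127.795221
  t = 8.0000: term = 151.996430
  t = 9.0000: term = 175.759055
  t = 10.0000: term = 4518.726356
Convexity = (1/P) * sum = 5280.432916 / 76.620277 = 68.916912


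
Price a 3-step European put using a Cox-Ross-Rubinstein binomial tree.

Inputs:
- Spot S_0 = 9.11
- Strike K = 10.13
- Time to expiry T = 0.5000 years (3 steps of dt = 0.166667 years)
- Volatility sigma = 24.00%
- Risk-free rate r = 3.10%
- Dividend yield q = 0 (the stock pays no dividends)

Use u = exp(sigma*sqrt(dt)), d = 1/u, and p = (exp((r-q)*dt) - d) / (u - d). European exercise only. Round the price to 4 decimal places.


Answer: Price = V(0,0) = 1.1248

Derivation:
dt = T/N = 0.166667
u = exp(sigma*sqrt(dt)) = 1.102940; d = 1/u = 0.906667
p = (exp((r-q)*dt) - d) / (u - d) = 0.501917
Discount per step: exp(-r*dt) = 0.994847
Stock lattice S(k, i) with i counting down-moves:
  k=0: S(0,0) = 9.1100
  k=1: S(1,0) = 10.0478; S(1,1) = 8.2597
  k=2: S(2,0) = 11.0821; S(2,1) = 9.1100; S(2,2) = 7.4888
  k=3: S(3,0) = 12.2229; S(3,1) = 10.0478; S(3,2) = 8.2597; S(3,3) = 6.7899
Terminal payoffs V(N, i) = max(K - S_T, 0):
  V(3,0) = 0.000000; V(3,1) = 0.082214; V(3,2) = 1.870260; V(3,3) = 3.340115
Backward induction: V(k, i) = exp(-r*dt) * [p * V(k+1, i) + (1-p) * V(k+1, i+1)].
  V(2,0) = exp(-r*dt) * [p*0.000000 + (1-p)*0.082214] = 0.040738
  V(2,1) = exp(-r*dt) * [p*0.082214 + (1-p)*1.870260] = 0.967797
  V(2,2) = exp(-r*dt) * [p*1.870260 + (1-p)*3.340115] = 2.588959
  V(1,0) = exp(-r*dt) * [p*0.040738 + (1-p)*0.967797] = 0.499901
  V(1,1) = exp(-r*dt) * [p*0.967797 + (1-p)*2.588959] = 1.766122
  V(0,0) = exp(-r*dt) * [p*0.499901 + (1-p)*1.766122] = 1.124758


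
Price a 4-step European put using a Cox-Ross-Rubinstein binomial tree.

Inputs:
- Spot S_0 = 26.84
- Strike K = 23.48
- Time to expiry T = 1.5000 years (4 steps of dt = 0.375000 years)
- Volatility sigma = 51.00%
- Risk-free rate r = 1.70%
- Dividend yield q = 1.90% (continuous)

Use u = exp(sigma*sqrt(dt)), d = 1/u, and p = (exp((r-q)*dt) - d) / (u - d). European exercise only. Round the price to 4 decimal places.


dt = T/N = 0.375000
u = exp(sigma*sqrt(dt)) = 1.366578; d = 1/u = 0.731755
p = (exp((r-q)*dt) - d) / (u - d) = 0.421370
Discount per step: exp(-r*dt) = 0.993645
Stock lattice S(k, i) with i counting down-moves:
  k=0: S(0,0) = 26.8400
  k=1: S(1,0) = 36.6790; S(1,1) = 19.6403
  k=2: S(2,0) = 50.1247; S(2,1) = 26.8400; S(2,2) = 14.3719
  k=3: S(3,0) = 68.4993; S(3,1) = 36.6790; S(3,2) = 19.6403; S(3,3) = 10.5167
  k=4: S(4,0) = 93.6096; S(4,1) = 50.1247; S(4,2) = 26.8400; S(4,3) = 14.3719; S(4,4) = 7.6956
Terminal payoffs V(N, i) = max(K - S_T, 0):
  V(4,0) = 0.000000; V(4,1) = 0.000000; V(4,2) = 0.000000; V(4,3) = 9.108121; V(4,4) = 15.784363
Backward induction: V(k, i) = exp(-r*dt) * [p * V(k+1, i) + (1-p) * V(k+1, i+1)].
  V(3,0) = exp(-r*dt) * [p*0.000000 + (1-p)*0.000000] = 0.000000
  V(3,1) = exp(-r*dt) * [p*0.000000 + (1-p)*0.000000] = 0.000000
  V(3,2) = exp(-r*dt) * [p*0.000000 + (1-p)*9.108121] = 5.236741
  V(3,3) = exp(-r*dt) * [p*9.108121 + (1-p)*15.784363] = 12.888767
  V(2,0) = exp(-r*dt) * [p*0.000000 + (1-p)*0.000000] = 0.000000
  V(2,1) = exp(-r*dt) * [p*0.000000 + (1-p)*5.236741] = 3.010880
  V(2,2) = exp(-r*dt) * [p*5.236741 + (1-p)*12.888767] = 9.603018
  V(1,0) = exp(-r*dt) * [p*0.000000 + (1-p)*3.010880] = 1.731114
  V(1,1) = exp(-r*dt) * [p*3.010880 + (1-p)*9.603018] = 6.781916
  V(0,0) = exp(-r*dt) * [p*1.731114 + (1-p)*6.781916] = 4.624087

Answer: Price = V(0,0) = 4.6241


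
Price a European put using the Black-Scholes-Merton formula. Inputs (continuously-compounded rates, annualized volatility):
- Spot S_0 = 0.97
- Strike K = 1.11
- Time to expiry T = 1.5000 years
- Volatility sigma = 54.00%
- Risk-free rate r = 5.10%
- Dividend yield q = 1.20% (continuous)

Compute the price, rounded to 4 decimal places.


d1 = (ln(S/K) + (r - q + 0.5*sigma^2) * T) / (sigma * sqrt(T)) = 0.21528411
d2 = d1 - sigma * sqrt(T) = -0.44607812
exp(-rT) = 0.92635291; exp(-qT) = 0.98216103
P = K * exp(-rT) * N(-d2) - S_0 * exp(-qT) * N(-d1)
N(-d1) = 0.41477291; N(-d2) = 0.67222959
P = 1.1100 * 0.92635291 * 0.67222959 - 0.9700 * 0.98216103 * 0.41477291 = 0.2961

Answer: Price = 0.2961


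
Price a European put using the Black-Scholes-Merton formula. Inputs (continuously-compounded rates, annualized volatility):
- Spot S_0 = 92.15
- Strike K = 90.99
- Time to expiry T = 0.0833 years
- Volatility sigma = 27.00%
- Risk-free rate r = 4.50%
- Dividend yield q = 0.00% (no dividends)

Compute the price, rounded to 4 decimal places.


Answer: Price = 2.1533

Derivation:
d1 = (ln(S/K) + (r - q + 0.5*sigma^2) * T) / (sigma * sqrt(T)) = 0.24963023
d2 = d1 - sigma * sqrt(T) = 0.17170353
exp(-rT) = 0.99625852; exp(-qT) = 1.00000000
P = K * exp(-rT) * N(-d2) - S_0 * exp(-qT) * N(-d1)
N(-d1) = 0.40143666; N(-d2) = 0.43183531
P = 90.9900 * 0.99625852 * 0.43183531 - 92.1500 * 1.00000000 * 0.40143666 = 2.1533


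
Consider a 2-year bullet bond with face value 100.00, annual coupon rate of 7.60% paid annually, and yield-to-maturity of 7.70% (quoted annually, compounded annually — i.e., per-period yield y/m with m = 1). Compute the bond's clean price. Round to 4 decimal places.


Answer: Price = 99.8209

Derivation:
Coupon per period c = face * coupon_rate / m = 7.600000
Periods per year m = 1; per-period yield y/m = 0.077000
Number of cashflows N = 2
Cashflows (t years, CF_t, discount factor 1/(1+y/m)^(m*t), PV):
  t = 1.0000: CF_t = 7.600000, DF = 0.928505, PV = 7.056639
  t = 2.0000: CF_t = 107.600000, DF = 0.862122, PV = 92.764299
Price P = sum_t PV_t = 99.820937


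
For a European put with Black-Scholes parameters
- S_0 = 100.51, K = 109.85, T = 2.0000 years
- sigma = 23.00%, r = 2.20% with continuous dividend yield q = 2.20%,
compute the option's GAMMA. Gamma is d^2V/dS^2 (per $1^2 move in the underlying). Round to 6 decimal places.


Answer: Gamma = 0.011606

Derivation:
d1 = -0.1105502234; d2 = -0.4358193427
phi(d1) = 0.3965119066; exp(-qT) = 0.9569539575; exp(-rT) = 0.9569539575
Gamma = exp(-qT) * phi(d1) / (S * sigma * sqrt(T)) = 0.9569539575 * 0.3965119066 / (100.5100 * 0.2300 * 1.4142135624) = 0.011606


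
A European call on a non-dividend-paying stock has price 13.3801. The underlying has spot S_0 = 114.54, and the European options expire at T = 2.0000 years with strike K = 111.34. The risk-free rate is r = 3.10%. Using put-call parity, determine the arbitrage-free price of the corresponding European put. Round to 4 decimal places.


Put-call parity: C - P = S_0 * exp(-qT) - K * exp(-rT).
S_0 * exp(-qT) = 114.5400 * 1.00000000 = 114.54000000
K * exp(-rT) = 111.3400 * 0.93988289 = 104.64656062
P = C - S*exp(-qT) + K*exp(-rT)
P = 13.3801 - 114.54000000 + 104.64656062 = 3.4867

Answer: Put price = 3.4867


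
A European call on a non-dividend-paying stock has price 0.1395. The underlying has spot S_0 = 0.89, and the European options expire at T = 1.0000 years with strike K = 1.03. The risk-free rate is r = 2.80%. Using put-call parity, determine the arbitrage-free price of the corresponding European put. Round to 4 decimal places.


Answer: Put price = 0.2511

Derivation:
Put-call parity: C - P = S_0 * exp(-qT) - K * exp(-rT).
S_0 * exp(-qT) = 0.8900 * 1.00000000 = 0.89000000
K * exp(-rT) = 1.0300 * 0.97238837 = 1.00156002
P = C - S*exp(-qT) + K*exp(-rT)
P = 0.1395 - 0.89000000 + 1.00156002 = 0.2511


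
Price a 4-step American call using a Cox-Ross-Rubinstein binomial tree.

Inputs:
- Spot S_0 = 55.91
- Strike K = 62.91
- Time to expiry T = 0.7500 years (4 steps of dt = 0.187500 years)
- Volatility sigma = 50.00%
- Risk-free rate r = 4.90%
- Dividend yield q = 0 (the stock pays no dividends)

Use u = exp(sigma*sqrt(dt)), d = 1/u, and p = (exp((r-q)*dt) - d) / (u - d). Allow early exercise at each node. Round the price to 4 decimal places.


Answer: Price = V(0,0) = 8.0977

Derivation:
dt = T/N = 0.187500
u = exp(sigma*sqrt(dt)) = 1.241731; d = 1/u = 0.805327
p = (exp((r-q)*dt) - d) / (u - d) = 0.467234
Discount per step: exp(-r*dt) = 0.990855
Stock lattice S(k, i) with i counting down-moves:
  k=0: S(0,0) = 55.9100
  k=1: S(1,0) = 69.4252; S(1,1) = 45.0259
  k=2: S(2,0) = 86.2074; S(2,1) = 55.9100; S(2,2) = 36.2606
  k=3: S(3,0) = 107.0464; S(3,1) = 69.4252; S(3,2) = 45.0259; S(3,3) = 29.2016
  k=4: S(4,0) = 132.9228; S(4,1) = 86.2074; S(4,2) = 55.9100; S(4,3) = 36.2606; S(4,4) = 23.5169
Terminal payoffs V(N, i) = max(S_T - K, 0):
  V(4,0) = 70.012820; V(4,1) = 23.297394; V(4,2) = 0.000000; V(4,3) = 0.000000; V(4,4) = 0.000000
Backward induction: V(k, i) = exp(-r*dt) * [p * V(k+1, i) + (1-p) * V(k+1, i+1)]; then take max(V_cont, immediate exercise) for American.
  V(3,0) = exp(-r*dt) * [p*70.012820 + (1-p)*23.297394] = 44.711730; exercise = 44.136392; V(3,0) = max -> 44.711730
  V(3,1) = exp(-r*dt) * [p*23.297394 + (1-p)*0.000000] = 10.785775; exercise = 6.515179; V(3,1) = max -> 10.785775
  V(3,2) = exp(-r*dt) * [p*0.000000 + (1-p)*0.000000] = 0.000000; exercise = 0.000000; V(3,2) = max -> 0.000000
  V(3,3) = exp(-r*dt) * [p*0.000000 + (1-p)*0.000000] = 0.000000; exercise = 0.000000; V(3,3) = max -> 0.000000
  V(2,0) = exp(-r*dt) * [p*44.711730 + (1-p)*10.785775] = 26.393515; exercise = 23.297394; V(2,0) = max -> 26.393515
  V(2,1) = exp(-r*dt) * [p*10.785775 + (1-p)*0.000000] = 4.993389; exercise = 0.000000; V(2,1) = max -> 4.993389
  V(2,2) = exp(-r*dt) * [p*0.000000 + (1-p)*0.000000] = 0.000000; exercise = 0.000000; V(2,2) = max -> 0.000000
  V(1,0) = exp(-r*dt) * [p*26.393515 + (1-p)*4.993389] = 14.855137; exercise = 6.515179; V(1,0) = max -> 14.855137
  V(1,1) = exp(-r*dt) * [p*4.993389 + (1-p)*0.000000] = 2.311742; exercise = 0.000000; V(1,1) = max -> 2.311742
  V(0,0) = exp(-r*dt) * [p*14.855137 + (1-p)*2.311742] = 8.097697; exercise = 0.000000; V(0,0) = max -> 8.097697


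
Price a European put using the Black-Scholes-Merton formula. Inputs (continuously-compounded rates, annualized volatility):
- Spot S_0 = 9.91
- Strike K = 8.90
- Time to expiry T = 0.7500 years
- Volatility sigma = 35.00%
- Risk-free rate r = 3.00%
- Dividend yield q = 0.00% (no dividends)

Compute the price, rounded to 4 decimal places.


d1 = (ln(S/K) + (r - q + 0.5*sigma^2) * T) / (sigma * sqrt(T)) = 0.58042036
d2 = d1 - sigma * sqrt(T) = 0.27731147
exp(-rT) = 0.97775124; exp(-qT) = 1.00000000
P = K * exp(-rT) * N(-d2) - S_0 * exp(-qT) * N(-d1)
N(-d1) = 0.28081559; N(-d2) = 0.39077048
P = 8.9000 * 0.97775124 * 0.39077048 - 9.9100 * 1.00000000 * 0.28081559 = 0.6176

Answer: Price = 0.6176


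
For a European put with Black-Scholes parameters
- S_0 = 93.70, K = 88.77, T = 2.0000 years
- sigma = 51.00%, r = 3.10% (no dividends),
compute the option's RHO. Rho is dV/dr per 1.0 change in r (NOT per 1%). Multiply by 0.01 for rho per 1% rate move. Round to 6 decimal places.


d1 = 0.5215251287; d2 = -0.1997237881
phi(d1) = 0.3482158395; exp(-qT) = 1.0000000000; exp(-rT) = 0.9398828868
N(-d2) = 0.5791516958
Rho = -K*T*exp(-rT)*N(-d2) = -88.7700 * 2.0000 * 0.9398828868 * 0.5791516958 = -96.641195

Answer: Rho = -96.641195


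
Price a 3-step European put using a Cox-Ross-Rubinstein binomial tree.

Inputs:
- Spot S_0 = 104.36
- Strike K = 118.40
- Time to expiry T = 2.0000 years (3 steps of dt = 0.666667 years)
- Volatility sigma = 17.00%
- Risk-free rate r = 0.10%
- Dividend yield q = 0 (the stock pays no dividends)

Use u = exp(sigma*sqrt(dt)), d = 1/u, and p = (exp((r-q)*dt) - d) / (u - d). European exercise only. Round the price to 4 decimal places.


dt = T/N = 0.666667
u = exp(sigma*sqrt(dt)) = 1.148899; d = 1/u = 0.870398
p = (exp((r-q)*dt) - d) / (u - d) = 0.467749
Discount per step: exp(-r*dt) = 0.999334
Stock lattice S(k, i) with i counting down-moves:
  k=0: S(0,0) = 104.3600
  k=1: S(1,0) = 119.8991; S(1,1) = 90.8348
  k=2: S(2,0) = 137.7520; S(2,1) = 104.3600; S(2,2) = 79.0624
  k=3: S(3,0) = 158.2632; S(3,1) = 119.8991; S(3,2) = 90.8348; S(3,3) = 68.8158
Terminal payoffs V(N, i) = max(K - S_T, 0):
  V(3,0) = 0.000000; V(3,1) = 0.000000; V(3,2) = 27.565239; V(3,3) = 49.584211
Backward induction: V(k, i) = exp(-r*dt) * [p * V(k+1, i) + (1-p) * V(k+1, i+1)].
  V(2,0) = exp(-r*dt) * [p*0.000000 + (1-p)*0.000000] = 0.000000
  V(2,1) = exp(-r*dt) * [p*0.000000 + (1-p)*27.565239] = 14.661846
  V(2,2) = exp(-r*dt) * [p*27.565239 + (1-p)*49.584211] = 39.258676
  V(1,0) = exp(-r*dt) * [p*0.000000 + (1-p)*14.661846] = 7.798581
  V(1,1) = exp(-r*dt) * [p*14.661846 + (1-p)*39.258676] = 27.735036
  V(0,0) = exp(-r*dt) * [p*7.798581 + (1-p)*27.735036] = 18.397508

Answer: Price = V(0,0) = 18.3975


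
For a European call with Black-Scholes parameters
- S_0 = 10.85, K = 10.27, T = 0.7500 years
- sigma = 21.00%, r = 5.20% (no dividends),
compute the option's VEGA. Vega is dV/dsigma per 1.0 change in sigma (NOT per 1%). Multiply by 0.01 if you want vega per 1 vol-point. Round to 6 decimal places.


Answer: Vega = 3.117037

Derivation:
d1 = 0.6074580193; d2 = 0.4255926845
phi(d1) = 0.3317275910; exp(-qT) = 1.0000000000; exp(-rT) = 0.9617507091
Vega = S * exp(-qT) * phi(d1) * sqrt(T) = 10.8500 * 1.0000000000 * 0.3317275910 * 0.8660254038 = 3.117037


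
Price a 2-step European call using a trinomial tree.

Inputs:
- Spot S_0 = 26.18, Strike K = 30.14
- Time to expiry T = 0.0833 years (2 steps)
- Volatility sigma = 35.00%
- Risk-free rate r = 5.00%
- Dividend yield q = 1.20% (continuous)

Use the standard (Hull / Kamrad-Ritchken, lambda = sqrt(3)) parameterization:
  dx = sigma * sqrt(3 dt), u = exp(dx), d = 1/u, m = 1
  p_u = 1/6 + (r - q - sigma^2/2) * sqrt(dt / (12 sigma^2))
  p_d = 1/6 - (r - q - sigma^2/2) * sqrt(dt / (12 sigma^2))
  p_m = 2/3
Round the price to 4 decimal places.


Answer: Price = V(0,0) = 0.0894

Derivation:
dt = T/N = 0.041650; dx = sigma*sqrt(3*dt) = 0.123719
u = exp(dx) = 1.131698; d = 1/u = 0.883628
p_u = 0.162753, p_m = 0.666667, p_d = 0.170580
Discount per step: exp(-r*dt) = 0.997920
Stock lattice S(k, j) with j the centered position index:
  k=0: S(0,+0) = 26.1800
  k=1: S(1,-1) = 23.1334; S(1,+0) = 26.1800; S(1,+1) = 29.6278
  k=2: S(2,-2) = 20.4413; S(2,-1) = 23.1334; S(2,+0) = 26.1800; S(2,+1) = 29.6278; S(2,+2) = 33.5298
Terminal payoffs V(N, j) = max(S_T - K, 0):
  V(2,-2) = 0.000000; V(2,-1) = 0.000000; V(2,+0) = 0.000000; V(2,+1) = 0.000000; V(2,+2) = 3.389768
Backward induction: V(k, j) = exp(-r*dt) * [p_u * V(k+1, j+1) + p_m * V(k+1, j) + p_d * V(k+1, j-1)]
  V(1,-1) = exp(-r*dt) * [p_u*0.000000 + p_m*0.000000 + p_d*0.000000] = 0.000000
  V(1,+0) = exp(-r*dt) * [p_u*0.000000 + p_m*0.000000 + p_d*0.000000] = 0.000000
  V(1,+1) = exp(-r*dt) * [p_u*3.389768 + p_m*0.000000 + p_d*0.000000] = 0.550548
  V(0,+0) = exp(-r*dt) * [p_u*0.550548 + p_m*0.000000 + p_d*0.000000] = 0.089417


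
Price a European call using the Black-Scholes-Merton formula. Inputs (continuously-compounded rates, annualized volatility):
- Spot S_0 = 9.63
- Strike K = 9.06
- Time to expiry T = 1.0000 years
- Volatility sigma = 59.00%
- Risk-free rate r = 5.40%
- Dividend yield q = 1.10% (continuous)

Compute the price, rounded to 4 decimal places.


d1 = (ln(S/K) + (r - q + 0.5*sigma^2) * T) / (sigma * sqrt(T)) = 0.47129509
d2 = d1 - sigma * sqrt(T) = -0.11870491
exp(-rT) = 0.94743211; exp(-qT) = 0.98906028
C = S_0 * exp(-qT) * N(d1) - K * exp(-rT) * N(d2)
N(d1) = 0.68128499; N(d2) = 0.45275458
C = 9.6300 * 0.98906028 * 0.68128499 - 9.0600 * 0.94743211 * 0.45275458 = 2.6027

Answer: Price = 2.6027


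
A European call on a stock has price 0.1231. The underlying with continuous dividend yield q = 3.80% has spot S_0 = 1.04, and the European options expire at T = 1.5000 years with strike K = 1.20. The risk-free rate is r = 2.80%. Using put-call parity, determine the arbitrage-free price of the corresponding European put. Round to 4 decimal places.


Answer: Put price = 0.2914

Derivation:
Put-call parity: C - P = S_0 * exp(-qT) - K * exp(-rT).
S_0 * exp(-qT) = 1.0400 * 0.94459407 = 0.98237783
K * exp(-rT) = 1.2000 * 0.95886978 = 1.15064374
P = C - S*exp(-qT) + K*exp(-rT)
P = 0.1231 - 0.98237783 + 1.15064374 = 0.2914


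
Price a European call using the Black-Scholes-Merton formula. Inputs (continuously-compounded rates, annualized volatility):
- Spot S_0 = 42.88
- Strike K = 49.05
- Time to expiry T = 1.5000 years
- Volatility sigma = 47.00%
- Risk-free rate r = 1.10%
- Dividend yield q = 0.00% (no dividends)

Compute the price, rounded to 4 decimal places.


Answer: Price = 7.8467

Derivation:
d1 = (ln(S/K) + (r - q + 0.5*sigma^2) * T) / (sigma * sqrt(T)) = 0.08293578
d2 = d1 - sigma * sqrt(T) = -0.49269431
exp(-rT) = 0.98363538; exp(-qT) = 1.00000000
C = S_0 * exp(-qT) * N(d1) - K * exp(-rT) * N(d2)
N(d1) = 0.53304870; N(d2) = 0.31111430
C = 42.8800 * 1.00000000 * 0.53304870 - 49.0500 * 0.98363538 * 0.31111430 = 7.8467
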